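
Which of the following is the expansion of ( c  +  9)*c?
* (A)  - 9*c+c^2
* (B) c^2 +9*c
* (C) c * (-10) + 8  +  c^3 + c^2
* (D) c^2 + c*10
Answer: B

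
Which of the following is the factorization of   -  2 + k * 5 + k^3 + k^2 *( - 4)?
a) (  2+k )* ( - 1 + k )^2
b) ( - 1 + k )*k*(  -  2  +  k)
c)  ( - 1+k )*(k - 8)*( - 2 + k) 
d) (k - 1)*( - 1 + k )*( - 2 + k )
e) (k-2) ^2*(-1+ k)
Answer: d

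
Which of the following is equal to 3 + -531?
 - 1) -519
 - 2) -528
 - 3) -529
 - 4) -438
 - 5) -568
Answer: 2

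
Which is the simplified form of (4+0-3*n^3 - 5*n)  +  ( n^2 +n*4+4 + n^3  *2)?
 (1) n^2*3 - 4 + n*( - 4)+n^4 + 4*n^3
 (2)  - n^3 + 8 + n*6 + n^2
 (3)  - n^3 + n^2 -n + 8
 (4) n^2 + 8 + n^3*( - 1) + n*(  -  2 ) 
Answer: 3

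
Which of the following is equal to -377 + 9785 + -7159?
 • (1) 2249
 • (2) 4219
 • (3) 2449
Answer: 1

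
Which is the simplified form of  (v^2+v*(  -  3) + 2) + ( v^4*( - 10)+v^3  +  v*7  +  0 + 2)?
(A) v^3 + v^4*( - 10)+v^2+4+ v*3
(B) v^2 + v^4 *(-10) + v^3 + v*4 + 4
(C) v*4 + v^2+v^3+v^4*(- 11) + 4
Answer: B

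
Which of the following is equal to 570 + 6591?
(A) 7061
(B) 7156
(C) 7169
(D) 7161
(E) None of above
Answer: D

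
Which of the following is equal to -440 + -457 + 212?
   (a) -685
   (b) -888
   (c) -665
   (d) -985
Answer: a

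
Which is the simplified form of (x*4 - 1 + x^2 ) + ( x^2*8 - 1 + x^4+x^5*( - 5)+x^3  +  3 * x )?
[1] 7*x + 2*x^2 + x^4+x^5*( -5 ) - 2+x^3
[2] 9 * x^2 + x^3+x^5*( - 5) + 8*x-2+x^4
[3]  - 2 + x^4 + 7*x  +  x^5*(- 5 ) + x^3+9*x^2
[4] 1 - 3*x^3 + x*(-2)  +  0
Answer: 3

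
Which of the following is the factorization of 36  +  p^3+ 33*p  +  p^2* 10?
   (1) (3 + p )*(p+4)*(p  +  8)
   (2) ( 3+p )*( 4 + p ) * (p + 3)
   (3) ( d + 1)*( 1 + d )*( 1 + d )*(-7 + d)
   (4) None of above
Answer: 2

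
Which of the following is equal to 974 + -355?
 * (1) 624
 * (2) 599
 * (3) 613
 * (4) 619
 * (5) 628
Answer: 4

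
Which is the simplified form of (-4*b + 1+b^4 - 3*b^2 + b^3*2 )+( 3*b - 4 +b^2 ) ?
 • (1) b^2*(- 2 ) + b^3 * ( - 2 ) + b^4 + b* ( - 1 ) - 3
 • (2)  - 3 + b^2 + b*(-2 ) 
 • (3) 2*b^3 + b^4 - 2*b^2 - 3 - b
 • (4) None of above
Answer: 3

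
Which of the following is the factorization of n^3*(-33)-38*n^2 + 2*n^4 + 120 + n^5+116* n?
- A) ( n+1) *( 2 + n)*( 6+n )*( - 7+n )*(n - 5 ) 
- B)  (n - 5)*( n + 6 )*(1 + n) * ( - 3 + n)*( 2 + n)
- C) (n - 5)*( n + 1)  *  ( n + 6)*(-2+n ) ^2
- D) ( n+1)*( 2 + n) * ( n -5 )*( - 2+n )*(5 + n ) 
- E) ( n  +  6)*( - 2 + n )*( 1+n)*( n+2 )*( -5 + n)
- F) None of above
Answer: E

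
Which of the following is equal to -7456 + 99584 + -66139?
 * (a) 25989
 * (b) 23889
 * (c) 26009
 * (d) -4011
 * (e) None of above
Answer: a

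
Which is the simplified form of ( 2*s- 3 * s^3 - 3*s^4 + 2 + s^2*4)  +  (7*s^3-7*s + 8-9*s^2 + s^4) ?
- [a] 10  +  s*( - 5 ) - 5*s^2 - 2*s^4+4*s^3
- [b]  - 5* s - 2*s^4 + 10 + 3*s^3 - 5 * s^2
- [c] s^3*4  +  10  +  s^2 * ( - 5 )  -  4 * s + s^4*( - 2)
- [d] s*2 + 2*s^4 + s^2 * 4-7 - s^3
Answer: a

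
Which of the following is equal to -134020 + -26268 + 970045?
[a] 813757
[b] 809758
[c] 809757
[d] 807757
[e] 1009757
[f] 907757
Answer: c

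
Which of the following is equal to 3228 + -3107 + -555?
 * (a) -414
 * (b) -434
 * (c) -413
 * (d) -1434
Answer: b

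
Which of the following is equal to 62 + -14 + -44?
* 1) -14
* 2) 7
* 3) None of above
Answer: 3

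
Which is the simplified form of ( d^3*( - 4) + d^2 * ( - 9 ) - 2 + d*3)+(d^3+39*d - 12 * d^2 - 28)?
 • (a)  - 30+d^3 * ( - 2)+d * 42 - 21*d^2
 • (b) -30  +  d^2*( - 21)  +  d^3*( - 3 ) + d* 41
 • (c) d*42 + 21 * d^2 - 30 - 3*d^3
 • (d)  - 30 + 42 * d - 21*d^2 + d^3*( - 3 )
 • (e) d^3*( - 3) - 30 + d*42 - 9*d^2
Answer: d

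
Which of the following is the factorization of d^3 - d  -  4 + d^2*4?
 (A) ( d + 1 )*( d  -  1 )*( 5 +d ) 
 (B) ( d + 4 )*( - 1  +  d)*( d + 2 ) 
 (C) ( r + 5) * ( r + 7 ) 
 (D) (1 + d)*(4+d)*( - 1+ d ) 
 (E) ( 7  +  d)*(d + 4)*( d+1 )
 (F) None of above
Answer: D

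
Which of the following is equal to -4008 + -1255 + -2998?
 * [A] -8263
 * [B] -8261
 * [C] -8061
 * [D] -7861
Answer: B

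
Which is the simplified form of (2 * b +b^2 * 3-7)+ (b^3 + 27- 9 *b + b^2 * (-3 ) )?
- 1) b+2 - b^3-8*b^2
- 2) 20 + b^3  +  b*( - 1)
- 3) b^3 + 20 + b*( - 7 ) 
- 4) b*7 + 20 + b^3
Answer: 3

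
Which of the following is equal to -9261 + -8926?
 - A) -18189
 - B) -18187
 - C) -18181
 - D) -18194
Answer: B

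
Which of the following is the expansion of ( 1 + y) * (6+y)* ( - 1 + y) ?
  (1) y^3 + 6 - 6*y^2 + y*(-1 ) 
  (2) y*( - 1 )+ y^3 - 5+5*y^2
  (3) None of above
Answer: 3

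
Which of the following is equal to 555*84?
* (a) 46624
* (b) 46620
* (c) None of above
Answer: b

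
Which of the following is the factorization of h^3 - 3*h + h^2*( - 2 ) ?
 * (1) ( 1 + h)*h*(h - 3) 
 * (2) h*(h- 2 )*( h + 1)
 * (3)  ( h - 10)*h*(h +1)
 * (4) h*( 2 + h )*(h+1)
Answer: 1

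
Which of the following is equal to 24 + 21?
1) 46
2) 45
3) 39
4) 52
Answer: 2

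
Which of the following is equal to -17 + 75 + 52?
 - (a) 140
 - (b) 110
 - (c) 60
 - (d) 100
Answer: b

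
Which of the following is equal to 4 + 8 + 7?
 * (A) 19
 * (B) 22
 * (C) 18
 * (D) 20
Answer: A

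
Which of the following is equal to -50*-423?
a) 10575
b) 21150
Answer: b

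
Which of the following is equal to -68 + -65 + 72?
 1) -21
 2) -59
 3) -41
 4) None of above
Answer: 4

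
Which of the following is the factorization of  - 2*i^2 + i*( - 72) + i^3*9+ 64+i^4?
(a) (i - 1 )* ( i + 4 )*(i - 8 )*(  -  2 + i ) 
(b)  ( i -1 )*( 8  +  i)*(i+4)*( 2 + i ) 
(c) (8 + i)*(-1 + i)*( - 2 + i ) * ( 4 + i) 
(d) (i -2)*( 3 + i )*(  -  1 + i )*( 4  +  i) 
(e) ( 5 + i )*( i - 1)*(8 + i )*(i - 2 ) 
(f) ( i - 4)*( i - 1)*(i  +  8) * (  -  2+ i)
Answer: c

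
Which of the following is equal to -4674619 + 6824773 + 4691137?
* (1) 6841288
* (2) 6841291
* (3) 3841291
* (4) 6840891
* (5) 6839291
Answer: 2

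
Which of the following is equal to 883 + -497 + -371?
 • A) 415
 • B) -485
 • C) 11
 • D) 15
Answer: D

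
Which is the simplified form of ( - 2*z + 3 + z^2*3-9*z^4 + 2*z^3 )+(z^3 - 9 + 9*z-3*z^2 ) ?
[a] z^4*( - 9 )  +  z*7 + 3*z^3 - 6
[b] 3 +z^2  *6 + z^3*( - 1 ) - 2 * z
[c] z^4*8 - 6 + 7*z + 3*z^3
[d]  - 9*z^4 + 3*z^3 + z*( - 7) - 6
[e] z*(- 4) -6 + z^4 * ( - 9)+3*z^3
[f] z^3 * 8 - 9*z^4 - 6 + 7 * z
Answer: a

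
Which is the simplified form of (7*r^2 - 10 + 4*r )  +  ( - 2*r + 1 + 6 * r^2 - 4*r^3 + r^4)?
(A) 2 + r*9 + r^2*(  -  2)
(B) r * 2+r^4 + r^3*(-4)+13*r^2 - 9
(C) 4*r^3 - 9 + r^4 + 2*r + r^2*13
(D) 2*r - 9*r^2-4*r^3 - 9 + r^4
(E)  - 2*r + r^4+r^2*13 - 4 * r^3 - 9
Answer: B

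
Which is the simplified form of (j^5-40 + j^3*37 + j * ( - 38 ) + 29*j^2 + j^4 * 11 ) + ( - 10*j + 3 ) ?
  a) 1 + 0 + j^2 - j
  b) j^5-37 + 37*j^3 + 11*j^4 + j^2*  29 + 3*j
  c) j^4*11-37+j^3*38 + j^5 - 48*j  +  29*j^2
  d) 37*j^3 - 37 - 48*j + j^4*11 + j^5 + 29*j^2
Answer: d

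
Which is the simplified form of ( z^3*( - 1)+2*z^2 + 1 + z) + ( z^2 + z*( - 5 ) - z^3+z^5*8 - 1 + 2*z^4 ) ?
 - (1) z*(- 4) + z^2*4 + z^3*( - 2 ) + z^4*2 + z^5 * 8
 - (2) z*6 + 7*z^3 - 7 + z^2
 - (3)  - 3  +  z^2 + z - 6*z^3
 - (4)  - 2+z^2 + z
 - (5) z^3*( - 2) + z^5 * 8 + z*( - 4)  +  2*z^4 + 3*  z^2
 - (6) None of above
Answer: 5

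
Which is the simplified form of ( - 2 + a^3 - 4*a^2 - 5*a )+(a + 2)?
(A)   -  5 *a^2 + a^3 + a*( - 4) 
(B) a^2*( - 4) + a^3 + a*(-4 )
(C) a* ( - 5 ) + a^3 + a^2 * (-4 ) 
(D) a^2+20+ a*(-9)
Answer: B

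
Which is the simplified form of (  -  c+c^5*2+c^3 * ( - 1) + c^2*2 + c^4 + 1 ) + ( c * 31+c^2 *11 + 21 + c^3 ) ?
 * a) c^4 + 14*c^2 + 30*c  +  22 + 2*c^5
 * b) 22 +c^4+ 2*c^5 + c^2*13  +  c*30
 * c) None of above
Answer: b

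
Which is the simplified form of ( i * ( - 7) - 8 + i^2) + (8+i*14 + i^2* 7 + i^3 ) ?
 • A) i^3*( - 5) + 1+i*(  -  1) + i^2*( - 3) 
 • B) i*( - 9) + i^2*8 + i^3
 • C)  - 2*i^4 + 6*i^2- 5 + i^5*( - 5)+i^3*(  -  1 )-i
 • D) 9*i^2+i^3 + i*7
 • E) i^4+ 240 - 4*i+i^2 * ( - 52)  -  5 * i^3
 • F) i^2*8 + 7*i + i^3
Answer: F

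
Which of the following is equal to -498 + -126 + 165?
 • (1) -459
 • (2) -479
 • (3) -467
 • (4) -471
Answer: 1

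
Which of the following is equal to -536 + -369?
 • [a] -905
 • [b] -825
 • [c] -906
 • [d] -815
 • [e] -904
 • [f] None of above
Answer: a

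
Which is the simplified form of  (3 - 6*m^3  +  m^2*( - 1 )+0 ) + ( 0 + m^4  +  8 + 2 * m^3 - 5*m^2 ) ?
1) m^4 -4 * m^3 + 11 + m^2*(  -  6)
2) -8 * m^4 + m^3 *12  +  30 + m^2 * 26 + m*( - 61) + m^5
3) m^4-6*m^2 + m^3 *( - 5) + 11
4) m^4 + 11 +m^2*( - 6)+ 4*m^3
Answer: 1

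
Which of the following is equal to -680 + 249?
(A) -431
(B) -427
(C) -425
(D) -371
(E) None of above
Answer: A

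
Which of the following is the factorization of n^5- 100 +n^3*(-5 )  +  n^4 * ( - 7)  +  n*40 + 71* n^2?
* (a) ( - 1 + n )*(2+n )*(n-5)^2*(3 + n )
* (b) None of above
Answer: b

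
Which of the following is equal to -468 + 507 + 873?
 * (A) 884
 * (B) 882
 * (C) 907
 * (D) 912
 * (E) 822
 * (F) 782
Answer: D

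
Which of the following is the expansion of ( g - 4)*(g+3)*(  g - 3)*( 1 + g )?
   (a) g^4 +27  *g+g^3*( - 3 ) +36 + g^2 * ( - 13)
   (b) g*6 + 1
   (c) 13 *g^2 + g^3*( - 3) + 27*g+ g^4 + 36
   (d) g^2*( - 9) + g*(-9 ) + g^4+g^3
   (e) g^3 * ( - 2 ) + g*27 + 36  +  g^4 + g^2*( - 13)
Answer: a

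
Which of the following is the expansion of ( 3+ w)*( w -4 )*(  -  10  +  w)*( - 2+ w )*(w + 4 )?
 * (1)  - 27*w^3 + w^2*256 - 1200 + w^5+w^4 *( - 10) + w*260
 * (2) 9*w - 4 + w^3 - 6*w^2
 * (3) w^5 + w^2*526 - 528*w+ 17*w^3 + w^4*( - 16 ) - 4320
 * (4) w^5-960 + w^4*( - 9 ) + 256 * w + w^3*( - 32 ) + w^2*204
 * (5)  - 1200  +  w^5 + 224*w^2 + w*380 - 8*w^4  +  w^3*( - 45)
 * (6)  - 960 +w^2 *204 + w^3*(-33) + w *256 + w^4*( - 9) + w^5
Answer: 4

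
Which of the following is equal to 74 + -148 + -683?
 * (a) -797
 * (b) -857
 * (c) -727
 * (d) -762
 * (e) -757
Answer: e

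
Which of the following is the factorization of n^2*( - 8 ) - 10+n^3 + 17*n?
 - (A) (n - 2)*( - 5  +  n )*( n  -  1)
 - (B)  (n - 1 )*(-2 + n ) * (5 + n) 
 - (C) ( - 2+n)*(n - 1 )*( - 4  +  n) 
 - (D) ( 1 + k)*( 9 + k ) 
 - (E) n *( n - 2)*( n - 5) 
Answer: A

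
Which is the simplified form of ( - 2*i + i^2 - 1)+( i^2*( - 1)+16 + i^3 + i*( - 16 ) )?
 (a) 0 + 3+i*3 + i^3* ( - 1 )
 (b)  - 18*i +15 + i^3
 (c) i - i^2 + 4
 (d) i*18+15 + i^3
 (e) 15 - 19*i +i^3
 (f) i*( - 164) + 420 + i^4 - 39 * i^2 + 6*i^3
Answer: b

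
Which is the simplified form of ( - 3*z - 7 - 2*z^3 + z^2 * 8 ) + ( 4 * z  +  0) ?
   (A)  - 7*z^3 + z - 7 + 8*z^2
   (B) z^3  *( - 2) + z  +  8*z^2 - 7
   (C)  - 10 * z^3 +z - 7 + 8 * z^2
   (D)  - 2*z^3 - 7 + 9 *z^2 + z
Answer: B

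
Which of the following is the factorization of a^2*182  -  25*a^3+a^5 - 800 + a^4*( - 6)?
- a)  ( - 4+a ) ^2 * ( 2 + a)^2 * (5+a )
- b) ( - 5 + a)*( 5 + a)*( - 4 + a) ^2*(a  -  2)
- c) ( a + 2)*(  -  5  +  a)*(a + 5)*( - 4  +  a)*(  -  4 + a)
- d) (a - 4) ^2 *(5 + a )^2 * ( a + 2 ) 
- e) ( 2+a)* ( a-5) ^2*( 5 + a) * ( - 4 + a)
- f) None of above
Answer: c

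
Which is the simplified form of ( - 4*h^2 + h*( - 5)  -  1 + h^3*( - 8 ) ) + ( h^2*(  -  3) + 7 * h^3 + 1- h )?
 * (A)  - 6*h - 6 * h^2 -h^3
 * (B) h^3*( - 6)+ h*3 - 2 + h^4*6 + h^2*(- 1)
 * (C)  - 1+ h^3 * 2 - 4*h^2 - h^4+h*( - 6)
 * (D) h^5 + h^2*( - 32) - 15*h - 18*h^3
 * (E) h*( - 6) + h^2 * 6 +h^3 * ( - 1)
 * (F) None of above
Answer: F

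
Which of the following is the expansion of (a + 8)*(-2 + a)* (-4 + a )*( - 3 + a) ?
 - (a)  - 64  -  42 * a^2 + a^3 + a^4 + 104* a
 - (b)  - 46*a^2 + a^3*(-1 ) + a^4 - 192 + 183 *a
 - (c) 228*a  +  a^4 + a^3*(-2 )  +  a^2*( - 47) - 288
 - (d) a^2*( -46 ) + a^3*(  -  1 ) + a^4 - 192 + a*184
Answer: d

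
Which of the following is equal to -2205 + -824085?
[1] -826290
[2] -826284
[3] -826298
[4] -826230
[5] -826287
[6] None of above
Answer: 1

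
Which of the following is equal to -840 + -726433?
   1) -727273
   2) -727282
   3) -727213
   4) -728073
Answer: 1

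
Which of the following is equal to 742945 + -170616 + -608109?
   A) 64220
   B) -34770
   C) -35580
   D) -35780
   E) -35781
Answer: D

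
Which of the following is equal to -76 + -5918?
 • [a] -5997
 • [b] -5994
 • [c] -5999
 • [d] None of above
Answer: b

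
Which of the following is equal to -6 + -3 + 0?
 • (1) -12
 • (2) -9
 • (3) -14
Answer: 2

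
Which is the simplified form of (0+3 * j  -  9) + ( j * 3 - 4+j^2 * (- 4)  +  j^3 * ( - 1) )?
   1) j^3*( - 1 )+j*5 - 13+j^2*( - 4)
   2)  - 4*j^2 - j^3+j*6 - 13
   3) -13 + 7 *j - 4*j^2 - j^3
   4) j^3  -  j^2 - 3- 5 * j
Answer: 2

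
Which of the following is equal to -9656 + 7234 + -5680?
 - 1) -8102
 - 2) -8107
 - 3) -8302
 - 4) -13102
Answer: 1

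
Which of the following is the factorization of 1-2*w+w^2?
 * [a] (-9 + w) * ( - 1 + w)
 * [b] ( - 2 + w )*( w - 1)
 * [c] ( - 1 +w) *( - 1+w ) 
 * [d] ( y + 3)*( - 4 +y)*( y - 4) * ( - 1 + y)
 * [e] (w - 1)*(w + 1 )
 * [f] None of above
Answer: c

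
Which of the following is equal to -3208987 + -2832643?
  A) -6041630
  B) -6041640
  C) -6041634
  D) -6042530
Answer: A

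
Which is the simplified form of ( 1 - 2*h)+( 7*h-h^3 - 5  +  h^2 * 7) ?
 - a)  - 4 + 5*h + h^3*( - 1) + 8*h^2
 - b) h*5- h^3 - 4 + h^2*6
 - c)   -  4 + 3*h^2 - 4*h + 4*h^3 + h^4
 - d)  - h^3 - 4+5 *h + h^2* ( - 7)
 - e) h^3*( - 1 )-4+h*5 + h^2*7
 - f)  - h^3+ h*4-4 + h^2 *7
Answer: e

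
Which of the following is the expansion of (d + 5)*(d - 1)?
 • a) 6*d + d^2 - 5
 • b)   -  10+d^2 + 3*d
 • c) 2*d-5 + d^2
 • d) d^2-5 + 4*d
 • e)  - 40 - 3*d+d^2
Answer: d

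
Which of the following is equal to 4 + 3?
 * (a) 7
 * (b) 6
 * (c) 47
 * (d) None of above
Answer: a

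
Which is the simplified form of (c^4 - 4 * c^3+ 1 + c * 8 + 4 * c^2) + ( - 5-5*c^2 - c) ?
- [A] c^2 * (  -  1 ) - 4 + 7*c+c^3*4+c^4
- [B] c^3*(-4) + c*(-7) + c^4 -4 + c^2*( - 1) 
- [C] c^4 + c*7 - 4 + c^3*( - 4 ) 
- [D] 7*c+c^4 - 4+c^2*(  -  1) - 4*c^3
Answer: D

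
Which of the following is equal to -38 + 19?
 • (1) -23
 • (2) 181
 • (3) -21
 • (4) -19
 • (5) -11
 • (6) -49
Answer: 4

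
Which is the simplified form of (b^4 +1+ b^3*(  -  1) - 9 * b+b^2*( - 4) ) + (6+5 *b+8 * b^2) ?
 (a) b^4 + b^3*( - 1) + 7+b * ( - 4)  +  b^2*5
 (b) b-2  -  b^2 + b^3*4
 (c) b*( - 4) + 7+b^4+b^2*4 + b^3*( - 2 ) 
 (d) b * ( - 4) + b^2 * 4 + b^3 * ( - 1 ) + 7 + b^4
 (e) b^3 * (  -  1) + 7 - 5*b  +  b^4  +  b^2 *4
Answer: d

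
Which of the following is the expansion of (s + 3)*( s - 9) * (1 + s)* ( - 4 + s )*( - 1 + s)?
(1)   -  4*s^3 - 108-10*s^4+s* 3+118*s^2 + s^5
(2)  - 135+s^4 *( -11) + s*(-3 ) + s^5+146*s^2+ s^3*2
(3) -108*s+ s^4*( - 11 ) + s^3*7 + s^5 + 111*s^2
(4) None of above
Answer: 1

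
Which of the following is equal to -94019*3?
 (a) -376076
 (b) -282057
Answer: b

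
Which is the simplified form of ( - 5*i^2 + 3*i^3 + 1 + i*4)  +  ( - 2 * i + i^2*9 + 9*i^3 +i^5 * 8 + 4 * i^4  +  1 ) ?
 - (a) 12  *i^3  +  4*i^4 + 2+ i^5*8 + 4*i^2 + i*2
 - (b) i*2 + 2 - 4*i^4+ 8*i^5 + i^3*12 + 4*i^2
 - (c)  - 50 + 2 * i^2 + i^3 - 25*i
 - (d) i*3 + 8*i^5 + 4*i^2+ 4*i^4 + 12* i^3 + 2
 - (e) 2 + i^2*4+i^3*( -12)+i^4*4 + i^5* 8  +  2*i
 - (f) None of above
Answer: a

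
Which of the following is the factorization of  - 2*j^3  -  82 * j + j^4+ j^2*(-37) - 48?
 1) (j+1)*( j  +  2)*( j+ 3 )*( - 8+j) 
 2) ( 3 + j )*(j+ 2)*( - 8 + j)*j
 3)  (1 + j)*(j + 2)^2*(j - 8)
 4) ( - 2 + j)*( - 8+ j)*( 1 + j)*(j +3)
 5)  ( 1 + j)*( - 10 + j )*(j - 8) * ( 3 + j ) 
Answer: 1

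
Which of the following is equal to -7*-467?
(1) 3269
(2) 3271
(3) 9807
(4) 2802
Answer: 1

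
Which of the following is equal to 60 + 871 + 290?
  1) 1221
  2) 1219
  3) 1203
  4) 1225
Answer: 1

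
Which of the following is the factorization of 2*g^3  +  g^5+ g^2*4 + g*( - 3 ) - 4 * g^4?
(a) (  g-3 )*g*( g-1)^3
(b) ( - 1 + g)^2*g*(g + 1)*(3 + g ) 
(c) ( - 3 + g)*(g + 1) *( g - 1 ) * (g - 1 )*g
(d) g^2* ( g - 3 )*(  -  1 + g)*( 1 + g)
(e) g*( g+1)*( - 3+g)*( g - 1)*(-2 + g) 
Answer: c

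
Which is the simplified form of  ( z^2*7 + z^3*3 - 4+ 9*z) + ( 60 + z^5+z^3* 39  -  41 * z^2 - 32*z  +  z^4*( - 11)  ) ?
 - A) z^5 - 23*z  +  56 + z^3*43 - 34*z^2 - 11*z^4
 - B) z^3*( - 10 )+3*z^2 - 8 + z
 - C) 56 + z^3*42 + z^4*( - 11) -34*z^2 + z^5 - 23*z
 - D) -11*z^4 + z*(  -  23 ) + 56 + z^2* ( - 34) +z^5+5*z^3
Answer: C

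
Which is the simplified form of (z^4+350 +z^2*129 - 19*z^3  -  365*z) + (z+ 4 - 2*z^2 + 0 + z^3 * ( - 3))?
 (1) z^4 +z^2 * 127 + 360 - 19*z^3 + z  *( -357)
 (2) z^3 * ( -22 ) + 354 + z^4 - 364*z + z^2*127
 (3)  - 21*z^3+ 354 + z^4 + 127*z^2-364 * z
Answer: 2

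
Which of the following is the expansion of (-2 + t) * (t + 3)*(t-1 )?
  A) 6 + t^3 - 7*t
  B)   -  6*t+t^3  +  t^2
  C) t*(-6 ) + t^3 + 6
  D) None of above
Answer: A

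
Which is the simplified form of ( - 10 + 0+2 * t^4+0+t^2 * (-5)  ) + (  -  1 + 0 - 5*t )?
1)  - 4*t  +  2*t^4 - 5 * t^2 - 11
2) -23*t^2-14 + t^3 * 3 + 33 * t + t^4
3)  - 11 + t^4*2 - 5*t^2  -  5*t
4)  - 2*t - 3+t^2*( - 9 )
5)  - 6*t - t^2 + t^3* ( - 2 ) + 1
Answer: 3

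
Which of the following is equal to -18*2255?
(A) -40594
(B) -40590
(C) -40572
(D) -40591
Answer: B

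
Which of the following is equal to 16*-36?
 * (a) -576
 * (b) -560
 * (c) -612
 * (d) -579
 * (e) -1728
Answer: a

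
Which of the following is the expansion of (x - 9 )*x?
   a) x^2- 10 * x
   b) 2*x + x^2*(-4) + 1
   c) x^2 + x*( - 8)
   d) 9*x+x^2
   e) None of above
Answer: e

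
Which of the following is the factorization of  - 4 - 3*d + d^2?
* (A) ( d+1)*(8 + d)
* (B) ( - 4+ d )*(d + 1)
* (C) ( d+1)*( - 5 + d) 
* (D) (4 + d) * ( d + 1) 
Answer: B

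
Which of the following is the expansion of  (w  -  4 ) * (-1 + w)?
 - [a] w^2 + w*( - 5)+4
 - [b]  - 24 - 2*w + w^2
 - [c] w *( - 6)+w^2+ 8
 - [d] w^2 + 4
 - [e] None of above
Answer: a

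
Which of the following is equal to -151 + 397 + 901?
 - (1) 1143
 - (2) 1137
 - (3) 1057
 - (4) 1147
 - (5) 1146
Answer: 4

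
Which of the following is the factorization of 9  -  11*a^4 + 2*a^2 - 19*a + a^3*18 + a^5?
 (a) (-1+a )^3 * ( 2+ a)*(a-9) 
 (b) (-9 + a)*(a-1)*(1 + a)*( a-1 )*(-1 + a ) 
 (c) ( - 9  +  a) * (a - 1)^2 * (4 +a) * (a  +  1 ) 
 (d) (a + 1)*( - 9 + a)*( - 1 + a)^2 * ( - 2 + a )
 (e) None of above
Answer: b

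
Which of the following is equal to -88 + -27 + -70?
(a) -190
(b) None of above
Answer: b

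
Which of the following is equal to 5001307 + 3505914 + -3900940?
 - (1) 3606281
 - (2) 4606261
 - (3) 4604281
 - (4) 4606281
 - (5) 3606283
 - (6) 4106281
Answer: 4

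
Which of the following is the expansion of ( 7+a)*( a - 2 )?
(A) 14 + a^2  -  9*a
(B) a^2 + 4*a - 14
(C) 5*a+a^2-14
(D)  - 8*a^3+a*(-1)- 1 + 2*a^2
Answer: C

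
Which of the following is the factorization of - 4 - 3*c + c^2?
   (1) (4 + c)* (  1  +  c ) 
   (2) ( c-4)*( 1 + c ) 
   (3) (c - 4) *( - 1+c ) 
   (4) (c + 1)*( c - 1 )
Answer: 2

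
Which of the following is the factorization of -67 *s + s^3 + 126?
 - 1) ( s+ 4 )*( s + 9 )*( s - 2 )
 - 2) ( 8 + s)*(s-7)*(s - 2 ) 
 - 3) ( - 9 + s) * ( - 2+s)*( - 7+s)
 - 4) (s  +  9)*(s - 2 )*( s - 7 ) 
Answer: 4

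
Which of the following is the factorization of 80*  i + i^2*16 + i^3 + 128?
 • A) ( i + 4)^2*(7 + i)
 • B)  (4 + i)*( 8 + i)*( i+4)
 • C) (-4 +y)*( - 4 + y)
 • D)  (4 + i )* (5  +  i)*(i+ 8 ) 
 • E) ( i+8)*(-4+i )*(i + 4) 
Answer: B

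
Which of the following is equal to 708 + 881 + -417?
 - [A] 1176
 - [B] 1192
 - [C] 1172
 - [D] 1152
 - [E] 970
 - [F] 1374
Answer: C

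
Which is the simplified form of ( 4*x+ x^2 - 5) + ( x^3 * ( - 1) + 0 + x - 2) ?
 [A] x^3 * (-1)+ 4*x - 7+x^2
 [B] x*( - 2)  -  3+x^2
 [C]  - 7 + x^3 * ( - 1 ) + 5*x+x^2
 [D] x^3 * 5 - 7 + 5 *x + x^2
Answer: C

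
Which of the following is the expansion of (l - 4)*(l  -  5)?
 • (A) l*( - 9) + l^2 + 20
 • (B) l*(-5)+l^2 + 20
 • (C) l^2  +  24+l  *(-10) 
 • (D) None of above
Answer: A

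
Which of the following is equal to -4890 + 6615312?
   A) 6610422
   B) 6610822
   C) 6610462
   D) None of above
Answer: A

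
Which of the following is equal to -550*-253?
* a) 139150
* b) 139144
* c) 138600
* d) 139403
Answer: a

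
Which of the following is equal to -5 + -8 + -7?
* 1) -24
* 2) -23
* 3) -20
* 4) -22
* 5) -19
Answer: 3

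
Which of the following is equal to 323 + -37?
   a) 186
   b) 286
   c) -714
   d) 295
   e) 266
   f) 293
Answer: b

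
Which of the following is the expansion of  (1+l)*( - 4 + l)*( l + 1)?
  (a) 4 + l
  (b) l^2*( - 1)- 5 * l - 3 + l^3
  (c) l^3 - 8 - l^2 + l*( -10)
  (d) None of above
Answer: d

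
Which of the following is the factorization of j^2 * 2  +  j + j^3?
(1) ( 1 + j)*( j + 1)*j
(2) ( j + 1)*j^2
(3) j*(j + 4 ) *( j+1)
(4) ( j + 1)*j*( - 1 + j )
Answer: 1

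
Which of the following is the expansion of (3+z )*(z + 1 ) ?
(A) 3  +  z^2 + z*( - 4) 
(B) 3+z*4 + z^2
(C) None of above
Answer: B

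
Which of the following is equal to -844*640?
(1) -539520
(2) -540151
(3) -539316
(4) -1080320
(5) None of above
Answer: 5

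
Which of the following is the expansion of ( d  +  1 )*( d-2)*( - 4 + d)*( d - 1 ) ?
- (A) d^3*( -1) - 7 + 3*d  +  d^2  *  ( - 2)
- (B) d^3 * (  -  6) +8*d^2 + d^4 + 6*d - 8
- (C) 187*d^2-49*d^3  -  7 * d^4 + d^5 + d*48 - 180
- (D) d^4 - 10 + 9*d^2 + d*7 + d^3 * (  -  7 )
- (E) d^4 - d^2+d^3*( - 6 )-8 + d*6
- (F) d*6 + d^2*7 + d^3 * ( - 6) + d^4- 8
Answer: F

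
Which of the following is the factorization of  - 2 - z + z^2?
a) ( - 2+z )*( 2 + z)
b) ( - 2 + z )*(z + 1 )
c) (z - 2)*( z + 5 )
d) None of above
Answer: b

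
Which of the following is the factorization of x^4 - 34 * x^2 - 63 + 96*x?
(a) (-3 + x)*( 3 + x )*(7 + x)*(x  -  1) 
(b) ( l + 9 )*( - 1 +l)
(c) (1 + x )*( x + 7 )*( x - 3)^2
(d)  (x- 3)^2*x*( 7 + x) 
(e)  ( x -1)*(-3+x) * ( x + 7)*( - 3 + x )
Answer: e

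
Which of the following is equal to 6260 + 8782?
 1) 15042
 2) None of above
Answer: 1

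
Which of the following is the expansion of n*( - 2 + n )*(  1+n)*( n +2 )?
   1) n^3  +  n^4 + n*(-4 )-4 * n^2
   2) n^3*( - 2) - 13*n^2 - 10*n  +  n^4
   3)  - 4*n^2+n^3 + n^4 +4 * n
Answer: 1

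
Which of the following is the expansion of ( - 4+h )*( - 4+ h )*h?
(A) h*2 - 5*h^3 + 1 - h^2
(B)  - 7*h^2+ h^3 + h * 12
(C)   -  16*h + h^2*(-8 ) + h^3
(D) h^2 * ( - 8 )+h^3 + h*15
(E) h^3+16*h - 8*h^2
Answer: E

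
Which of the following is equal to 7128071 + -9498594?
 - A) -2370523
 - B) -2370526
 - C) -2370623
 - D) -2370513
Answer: A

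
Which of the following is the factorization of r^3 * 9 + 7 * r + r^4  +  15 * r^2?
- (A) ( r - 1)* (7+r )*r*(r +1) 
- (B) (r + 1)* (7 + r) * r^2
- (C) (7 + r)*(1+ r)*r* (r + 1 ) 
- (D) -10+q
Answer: C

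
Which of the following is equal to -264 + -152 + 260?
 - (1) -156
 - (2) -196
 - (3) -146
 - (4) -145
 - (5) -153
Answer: 1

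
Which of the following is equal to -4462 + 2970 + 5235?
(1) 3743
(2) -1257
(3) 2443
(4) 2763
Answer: 1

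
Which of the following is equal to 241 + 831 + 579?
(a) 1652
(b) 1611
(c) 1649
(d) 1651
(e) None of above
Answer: d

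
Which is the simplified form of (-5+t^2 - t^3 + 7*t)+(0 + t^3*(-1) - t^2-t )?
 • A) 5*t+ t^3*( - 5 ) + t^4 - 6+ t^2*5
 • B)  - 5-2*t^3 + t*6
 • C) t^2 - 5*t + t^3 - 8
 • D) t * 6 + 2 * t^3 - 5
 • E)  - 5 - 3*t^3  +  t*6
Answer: B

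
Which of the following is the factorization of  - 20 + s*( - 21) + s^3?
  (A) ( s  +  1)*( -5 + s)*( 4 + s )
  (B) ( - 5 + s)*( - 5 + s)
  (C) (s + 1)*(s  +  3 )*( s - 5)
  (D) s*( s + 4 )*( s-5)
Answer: A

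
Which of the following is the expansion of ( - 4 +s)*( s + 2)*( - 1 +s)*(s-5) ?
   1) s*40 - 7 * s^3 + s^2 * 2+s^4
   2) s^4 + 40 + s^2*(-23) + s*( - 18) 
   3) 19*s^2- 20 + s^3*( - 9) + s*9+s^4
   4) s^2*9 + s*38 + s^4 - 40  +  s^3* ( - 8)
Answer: 4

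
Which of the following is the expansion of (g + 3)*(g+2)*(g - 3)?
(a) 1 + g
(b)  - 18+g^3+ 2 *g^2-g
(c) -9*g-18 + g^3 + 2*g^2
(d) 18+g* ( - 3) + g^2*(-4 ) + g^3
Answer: c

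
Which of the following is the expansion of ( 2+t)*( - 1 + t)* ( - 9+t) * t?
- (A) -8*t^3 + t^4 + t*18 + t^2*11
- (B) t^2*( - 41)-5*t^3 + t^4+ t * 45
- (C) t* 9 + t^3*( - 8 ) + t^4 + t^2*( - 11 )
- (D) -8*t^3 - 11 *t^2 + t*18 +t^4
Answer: D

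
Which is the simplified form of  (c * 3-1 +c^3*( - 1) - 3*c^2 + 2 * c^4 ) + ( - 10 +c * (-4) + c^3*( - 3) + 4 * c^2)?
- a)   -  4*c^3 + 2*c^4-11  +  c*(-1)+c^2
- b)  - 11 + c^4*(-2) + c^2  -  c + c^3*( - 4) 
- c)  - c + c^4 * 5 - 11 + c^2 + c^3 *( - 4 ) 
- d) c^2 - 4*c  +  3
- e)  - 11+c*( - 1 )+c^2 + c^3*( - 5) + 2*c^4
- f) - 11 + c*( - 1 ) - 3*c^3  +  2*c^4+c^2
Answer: a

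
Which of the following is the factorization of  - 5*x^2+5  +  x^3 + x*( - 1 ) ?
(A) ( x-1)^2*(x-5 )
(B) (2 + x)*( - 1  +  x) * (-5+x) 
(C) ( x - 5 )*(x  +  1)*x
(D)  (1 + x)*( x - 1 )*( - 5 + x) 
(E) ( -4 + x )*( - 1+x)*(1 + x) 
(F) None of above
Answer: D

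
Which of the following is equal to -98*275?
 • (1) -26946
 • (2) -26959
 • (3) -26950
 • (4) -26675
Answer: 3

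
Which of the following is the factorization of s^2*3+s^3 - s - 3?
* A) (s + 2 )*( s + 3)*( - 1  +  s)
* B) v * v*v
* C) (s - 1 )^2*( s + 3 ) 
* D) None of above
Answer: D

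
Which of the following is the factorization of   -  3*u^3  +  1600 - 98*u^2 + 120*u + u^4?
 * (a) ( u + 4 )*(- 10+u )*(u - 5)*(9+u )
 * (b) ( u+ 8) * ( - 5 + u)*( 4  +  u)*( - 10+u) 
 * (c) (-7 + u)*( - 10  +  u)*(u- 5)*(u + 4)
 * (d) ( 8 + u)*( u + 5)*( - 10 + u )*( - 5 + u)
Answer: b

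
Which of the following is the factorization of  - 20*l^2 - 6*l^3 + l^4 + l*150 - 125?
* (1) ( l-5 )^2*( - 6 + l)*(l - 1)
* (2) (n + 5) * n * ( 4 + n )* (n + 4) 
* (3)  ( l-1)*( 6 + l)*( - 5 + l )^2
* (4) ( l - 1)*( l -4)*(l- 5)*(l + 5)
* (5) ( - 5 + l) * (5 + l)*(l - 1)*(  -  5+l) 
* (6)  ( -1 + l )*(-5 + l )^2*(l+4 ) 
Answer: 5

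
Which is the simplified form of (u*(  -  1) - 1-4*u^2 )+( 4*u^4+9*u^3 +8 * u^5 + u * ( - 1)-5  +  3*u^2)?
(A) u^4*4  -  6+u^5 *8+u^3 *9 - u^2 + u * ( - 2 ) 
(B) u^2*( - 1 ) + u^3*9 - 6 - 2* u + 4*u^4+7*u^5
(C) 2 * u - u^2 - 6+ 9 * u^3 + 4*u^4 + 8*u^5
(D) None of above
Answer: A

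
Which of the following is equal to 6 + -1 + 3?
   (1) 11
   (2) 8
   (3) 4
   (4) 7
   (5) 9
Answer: 2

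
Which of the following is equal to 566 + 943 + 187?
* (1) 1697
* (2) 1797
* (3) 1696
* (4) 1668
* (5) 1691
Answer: 3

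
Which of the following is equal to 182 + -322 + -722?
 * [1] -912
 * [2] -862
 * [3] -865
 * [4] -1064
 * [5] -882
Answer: 2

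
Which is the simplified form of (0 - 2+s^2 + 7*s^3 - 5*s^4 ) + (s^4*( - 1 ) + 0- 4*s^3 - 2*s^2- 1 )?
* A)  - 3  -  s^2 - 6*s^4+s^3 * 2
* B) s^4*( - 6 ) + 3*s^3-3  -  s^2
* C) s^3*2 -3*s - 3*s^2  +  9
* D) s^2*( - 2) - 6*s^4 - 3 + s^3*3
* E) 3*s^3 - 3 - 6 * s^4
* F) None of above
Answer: B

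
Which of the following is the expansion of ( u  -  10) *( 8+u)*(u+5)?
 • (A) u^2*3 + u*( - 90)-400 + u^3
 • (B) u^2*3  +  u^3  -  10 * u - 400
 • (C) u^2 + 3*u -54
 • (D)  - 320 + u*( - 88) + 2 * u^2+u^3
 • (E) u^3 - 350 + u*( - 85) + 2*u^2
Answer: A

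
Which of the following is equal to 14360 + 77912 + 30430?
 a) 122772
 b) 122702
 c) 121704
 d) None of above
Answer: b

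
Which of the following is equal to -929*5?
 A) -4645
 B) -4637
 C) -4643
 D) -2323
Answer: A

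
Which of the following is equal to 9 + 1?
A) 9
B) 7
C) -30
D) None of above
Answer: D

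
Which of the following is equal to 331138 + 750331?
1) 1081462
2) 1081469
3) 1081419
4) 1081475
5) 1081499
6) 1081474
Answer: 2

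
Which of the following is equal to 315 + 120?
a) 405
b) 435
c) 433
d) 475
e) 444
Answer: b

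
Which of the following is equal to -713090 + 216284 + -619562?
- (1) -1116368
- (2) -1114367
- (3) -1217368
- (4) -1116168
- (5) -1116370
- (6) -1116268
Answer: 1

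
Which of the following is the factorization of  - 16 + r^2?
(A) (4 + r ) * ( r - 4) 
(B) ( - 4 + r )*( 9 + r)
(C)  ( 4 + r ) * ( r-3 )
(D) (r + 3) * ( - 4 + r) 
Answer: A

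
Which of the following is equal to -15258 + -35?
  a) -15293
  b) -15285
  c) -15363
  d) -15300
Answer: a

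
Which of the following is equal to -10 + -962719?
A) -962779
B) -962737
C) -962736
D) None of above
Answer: D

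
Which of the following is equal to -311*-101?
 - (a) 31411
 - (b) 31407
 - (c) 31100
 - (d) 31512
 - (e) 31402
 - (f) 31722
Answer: a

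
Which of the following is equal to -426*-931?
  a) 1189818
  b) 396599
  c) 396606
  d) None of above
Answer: c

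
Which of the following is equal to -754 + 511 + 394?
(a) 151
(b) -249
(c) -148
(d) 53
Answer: a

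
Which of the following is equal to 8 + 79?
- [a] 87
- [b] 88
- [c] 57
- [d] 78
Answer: a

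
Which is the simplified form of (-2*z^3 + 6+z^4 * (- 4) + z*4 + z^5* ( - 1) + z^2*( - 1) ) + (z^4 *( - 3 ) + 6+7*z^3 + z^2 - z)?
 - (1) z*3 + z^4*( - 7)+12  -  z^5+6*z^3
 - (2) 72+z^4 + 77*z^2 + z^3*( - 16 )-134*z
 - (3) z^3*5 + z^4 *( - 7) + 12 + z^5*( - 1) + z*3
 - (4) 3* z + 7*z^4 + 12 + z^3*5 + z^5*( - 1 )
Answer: 3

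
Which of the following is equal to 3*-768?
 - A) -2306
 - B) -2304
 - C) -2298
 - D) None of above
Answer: B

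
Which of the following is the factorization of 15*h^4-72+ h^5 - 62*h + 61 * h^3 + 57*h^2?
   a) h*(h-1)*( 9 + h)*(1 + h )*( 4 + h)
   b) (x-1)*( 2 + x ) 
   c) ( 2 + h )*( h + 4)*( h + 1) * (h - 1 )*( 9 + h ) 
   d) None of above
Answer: c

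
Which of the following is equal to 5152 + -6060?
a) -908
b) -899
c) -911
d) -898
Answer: a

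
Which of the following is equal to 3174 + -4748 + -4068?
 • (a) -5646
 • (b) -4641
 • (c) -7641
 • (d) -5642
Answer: d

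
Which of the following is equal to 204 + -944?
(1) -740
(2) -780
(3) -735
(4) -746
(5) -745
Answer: 1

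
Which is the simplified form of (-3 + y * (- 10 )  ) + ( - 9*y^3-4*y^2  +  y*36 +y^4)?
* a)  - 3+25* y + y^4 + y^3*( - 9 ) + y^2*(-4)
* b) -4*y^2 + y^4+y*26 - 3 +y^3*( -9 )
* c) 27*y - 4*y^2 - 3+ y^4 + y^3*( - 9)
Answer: b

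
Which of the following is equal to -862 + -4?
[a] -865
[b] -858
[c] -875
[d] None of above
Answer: d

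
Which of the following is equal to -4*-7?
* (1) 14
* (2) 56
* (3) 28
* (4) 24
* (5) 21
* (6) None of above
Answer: 3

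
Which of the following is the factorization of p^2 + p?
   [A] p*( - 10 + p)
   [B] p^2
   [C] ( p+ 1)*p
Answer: C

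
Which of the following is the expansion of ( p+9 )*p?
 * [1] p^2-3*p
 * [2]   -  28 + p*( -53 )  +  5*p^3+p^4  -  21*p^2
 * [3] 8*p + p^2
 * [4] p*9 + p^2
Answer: 4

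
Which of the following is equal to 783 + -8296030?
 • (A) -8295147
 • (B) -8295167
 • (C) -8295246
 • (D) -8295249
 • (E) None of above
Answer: E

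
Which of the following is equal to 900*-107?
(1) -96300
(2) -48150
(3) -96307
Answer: 1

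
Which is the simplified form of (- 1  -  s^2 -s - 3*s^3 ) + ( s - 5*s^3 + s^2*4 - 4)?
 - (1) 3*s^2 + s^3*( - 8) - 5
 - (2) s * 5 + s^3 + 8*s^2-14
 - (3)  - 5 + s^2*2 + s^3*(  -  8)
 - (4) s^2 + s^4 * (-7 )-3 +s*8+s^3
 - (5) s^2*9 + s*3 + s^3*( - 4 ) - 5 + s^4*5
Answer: 1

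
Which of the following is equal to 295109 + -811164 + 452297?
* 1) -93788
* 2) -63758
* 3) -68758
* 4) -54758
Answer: 2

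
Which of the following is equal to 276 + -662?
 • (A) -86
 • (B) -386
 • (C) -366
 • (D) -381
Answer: B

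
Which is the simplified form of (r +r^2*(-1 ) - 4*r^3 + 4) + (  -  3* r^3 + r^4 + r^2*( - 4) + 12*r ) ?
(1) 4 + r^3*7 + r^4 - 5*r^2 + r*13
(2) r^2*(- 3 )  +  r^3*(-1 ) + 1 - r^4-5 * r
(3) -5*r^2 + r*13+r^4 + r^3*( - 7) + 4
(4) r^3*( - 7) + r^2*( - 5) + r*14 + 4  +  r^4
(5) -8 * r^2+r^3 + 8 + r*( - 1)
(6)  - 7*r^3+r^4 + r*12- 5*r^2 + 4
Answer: 3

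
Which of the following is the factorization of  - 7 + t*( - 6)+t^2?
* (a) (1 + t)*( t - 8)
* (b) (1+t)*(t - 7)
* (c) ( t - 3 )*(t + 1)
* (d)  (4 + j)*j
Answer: b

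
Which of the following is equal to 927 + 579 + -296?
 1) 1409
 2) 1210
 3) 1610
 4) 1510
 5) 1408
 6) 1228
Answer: 2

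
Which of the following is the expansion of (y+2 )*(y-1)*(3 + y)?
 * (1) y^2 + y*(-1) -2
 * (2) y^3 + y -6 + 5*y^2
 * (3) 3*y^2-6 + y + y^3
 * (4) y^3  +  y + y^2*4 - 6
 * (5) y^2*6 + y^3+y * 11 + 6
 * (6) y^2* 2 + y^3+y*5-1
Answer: 4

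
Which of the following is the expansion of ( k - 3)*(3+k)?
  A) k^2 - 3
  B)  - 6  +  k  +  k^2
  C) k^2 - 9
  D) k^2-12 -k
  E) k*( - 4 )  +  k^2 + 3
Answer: C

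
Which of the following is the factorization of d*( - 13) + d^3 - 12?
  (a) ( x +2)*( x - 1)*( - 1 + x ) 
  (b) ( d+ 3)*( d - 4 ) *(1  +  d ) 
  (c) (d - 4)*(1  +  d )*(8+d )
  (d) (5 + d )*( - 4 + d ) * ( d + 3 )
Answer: b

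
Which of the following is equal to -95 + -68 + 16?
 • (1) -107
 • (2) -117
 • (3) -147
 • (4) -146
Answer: 3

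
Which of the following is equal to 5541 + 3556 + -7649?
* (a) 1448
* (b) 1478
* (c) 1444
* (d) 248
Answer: a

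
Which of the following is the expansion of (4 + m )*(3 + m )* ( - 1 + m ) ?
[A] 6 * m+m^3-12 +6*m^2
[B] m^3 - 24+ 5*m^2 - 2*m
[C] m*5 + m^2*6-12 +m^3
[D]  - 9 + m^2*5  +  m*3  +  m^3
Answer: C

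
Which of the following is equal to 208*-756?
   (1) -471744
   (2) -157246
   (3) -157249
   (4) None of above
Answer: 4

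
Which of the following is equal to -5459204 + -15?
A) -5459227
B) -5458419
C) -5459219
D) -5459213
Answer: C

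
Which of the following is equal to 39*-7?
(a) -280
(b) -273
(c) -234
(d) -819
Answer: b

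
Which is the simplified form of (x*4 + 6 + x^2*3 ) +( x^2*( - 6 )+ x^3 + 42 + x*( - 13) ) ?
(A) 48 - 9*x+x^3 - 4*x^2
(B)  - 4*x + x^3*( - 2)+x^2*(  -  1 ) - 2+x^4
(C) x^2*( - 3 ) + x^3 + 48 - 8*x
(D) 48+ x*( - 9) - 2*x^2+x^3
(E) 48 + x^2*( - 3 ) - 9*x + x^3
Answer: E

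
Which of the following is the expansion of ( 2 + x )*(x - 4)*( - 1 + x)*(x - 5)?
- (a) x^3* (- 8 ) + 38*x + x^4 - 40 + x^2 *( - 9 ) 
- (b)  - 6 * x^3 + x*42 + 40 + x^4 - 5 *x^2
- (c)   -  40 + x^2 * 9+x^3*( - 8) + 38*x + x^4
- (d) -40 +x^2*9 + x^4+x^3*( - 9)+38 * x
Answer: c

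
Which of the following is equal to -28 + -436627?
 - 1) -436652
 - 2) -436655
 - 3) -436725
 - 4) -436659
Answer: 2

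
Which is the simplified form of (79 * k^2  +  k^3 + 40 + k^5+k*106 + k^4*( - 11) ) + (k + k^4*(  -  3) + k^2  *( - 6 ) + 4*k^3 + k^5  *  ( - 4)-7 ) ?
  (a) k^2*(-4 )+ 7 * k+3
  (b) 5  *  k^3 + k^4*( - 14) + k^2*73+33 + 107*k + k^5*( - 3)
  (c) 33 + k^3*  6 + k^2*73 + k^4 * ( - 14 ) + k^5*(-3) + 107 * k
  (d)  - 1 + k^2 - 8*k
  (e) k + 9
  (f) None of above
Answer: b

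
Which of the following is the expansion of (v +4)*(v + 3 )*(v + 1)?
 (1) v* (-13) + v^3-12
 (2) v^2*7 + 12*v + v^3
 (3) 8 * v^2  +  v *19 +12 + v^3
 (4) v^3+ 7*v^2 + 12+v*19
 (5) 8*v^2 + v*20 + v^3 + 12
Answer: 3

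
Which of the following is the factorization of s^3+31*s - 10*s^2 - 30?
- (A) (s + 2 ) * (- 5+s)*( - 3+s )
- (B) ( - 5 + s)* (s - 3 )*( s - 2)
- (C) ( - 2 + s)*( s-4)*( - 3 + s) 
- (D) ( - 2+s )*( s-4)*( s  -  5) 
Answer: B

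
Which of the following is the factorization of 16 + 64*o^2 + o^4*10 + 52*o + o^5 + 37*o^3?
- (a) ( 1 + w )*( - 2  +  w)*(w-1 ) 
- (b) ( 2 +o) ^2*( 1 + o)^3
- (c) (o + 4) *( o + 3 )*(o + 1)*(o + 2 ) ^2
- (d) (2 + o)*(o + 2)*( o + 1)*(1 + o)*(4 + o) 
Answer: d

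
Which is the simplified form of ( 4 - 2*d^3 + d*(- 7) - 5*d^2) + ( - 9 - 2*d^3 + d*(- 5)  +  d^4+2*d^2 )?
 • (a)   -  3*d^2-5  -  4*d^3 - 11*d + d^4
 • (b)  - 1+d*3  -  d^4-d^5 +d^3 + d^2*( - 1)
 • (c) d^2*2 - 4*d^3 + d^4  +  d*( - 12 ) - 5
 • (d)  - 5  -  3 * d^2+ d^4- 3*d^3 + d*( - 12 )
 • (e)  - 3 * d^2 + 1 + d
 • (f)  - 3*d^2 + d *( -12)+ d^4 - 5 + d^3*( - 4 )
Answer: f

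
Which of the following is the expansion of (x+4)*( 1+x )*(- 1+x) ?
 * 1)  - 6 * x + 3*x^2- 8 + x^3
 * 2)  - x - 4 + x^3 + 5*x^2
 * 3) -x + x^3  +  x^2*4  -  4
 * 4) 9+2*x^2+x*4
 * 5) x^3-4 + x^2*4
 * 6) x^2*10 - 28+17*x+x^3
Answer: 3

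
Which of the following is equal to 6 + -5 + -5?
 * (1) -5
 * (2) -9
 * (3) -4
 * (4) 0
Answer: 3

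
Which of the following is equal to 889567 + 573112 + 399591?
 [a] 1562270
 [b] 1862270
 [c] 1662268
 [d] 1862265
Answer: b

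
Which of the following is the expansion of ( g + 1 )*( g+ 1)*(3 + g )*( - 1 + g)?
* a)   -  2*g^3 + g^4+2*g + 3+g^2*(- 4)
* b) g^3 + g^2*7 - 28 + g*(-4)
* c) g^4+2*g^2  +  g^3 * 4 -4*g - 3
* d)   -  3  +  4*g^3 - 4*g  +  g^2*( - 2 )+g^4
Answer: c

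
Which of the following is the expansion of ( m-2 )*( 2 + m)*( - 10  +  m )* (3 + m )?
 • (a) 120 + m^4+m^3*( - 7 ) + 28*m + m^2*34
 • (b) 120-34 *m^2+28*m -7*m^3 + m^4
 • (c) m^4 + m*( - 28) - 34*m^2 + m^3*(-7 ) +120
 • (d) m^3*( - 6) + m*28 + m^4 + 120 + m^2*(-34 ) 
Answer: b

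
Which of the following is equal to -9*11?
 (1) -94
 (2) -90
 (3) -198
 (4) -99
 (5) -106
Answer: 4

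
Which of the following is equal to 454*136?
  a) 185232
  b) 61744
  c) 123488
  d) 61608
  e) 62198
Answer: b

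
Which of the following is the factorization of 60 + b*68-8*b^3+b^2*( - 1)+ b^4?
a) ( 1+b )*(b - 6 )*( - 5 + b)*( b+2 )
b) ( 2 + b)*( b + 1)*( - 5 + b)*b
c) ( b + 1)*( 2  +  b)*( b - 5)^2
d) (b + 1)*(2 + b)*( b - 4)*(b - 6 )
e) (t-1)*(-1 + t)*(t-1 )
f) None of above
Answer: a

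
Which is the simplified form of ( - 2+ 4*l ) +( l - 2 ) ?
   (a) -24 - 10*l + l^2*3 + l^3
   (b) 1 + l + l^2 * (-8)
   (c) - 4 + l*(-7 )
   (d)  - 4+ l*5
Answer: d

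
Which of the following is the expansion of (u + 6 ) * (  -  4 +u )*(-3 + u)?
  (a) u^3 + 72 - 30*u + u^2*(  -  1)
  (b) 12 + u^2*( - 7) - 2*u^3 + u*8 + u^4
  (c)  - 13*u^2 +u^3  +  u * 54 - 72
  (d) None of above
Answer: a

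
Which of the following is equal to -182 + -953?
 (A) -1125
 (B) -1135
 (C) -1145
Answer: B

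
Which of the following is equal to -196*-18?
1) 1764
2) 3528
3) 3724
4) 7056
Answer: 2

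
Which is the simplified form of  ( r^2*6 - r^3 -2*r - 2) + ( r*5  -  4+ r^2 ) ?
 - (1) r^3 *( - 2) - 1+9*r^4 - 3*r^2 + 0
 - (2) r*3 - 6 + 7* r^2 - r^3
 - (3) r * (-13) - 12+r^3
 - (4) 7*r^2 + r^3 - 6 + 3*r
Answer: 2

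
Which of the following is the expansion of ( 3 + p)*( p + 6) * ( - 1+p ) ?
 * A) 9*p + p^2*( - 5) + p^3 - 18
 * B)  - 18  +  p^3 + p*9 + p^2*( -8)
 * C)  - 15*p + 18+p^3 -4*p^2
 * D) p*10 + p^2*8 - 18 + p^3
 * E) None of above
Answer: E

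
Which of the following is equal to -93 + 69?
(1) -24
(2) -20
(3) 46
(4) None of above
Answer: 1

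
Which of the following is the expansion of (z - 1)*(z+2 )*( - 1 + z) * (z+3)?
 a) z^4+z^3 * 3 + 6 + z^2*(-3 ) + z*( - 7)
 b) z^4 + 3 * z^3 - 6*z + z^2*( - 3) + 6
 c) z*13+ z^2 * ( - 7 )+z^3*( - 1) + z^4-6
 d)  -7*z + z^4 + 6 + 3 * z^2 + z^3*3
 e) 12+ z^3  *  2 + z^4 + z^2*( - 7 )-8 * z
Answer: a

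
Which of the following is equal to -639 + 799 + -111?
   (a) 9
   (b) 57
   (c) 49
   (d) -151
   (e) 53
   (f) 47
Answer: c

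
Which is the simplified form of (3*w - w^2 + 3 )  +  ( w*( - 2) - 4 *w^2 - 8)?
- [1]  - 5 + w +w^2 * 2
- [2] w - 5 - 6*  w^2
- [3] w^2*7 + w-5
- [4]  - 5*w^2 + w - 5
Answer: 4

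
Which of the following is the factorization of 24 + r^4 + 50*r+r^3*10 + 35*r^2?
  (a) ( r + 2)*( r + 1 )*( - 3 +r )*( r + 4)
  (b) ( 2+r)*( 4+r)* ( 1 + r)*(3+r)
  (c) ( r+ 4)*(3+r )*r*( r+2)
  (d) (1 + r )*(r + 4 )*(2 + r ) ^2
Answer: b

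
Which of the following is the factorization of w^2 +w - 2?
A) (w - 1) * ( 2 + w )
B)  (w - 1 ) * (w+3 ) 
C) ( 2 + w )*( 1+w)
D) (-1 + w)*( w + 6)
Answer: A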